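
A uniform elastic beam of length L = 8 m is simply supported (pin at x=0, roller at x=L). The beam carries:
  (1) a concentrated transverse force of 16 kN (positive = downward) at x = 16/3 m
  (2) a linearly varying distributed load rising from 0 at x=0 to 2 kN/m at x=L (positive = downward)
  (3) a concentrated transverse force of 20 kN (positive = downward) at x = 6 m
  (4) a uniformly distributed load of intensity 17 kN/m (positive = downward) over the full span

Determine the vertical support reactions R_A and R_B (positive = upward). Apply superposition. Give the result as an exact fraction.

R_A = 81 kN, R_B = 99 kN

Load 1 — point force P=16 kN at a=16/3 m (b=L-a=8/3):
  R_A = Pb/L = 16·(8/3)/8 = 16/3 kN
  R_B = Pa/L = 16·(16/3)/8 = 32/3 kN
Load 2 — triangular load w₀=2 kN/m (0→w₀ over full span):
  R_A = w₀L/6 = 2·8/6 = 8/3 kN
  R_B = w₀L/3 = 2·8/3 = 16/3 kN
Load 3 — point force P=20 kN at a=6 m (b=L-a=2):
  R_A = Pb/L = 20·2/8 = 5 kN
  R_B = Pa/L = 20·6/8 = 15 kN
Load 4 — uniform load w=17 kN/m over full span:
  R_A = wL/2 = 17·8/2 = 68 kN
  R_B = wL/2 = 17·8/2 = 68 kN
Superposition: R_A = 81 kN, R_B = 99 kN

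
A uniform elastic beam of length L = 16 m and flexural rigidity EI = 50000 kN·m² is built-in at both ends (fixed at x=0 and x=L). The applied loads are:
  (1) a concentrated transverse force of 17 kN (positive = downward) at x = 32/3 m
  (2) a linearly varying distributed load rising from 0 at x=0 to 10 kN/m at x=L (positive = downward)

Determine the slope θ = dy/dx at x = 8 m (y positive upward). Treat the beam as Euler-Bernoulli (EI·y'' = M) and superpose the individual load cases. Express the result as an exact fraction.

θ(8) = -14/16875 rad

Load 1 — point force P=17 kN at a=32/3 m (b=L-a=16/3):
  θ_1 = -Pb²x(2aL-(3a+b)x)/(2L³EI)  [x≤a] = -17·(16/3)²·8·(2·(32/3)·16-(3·(32/3)+(16/3))·8)/(2·16³·50000) = -34/84375 rad
Load 2 — triangular load w₀=10 kN/m (0→w₀ over full span):
  θ_2 = -w₀(2x(L-x)(L-2x)(x+2L)+x²(L-x)²)/(120LEI) = -10·(2·8·(16-8)·(16-2·8)·(8+2·16)+8²·(16-8)²)/(120·16·50000) = -4/9375 rad
Superposition: θ = Σ θ_i = -14/16875 rad ≈ -0.000830 rad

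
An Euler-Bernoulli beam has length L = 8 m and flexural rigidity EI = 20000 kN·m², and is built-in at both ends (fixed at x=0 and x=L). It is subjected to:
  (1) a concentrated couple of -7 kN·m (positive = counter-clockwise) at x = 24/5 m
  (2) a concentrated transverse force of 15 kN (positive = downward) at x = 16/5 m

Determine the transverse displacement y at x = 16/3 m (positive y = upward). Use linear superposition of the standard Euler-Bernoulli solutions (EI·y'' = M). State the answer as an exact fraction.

Load 1 — applied couple M₀=-7 kN·m at a=24/5 m (b=L-a=16/5):
  y_1 = (R_Ax³/6 - M_Ax²/2 - M₀(x-a)²/2)/EI  [x>a] with R_A=-63/50, M_A=-56/25 = ((-63/50)·(16/3)³/6 - (-56/25)·(16/3)²/2 - (-7)·((16/3)-(24/5))²/2)/20000 = 7/140625 m
Load 2 — point force P=15 kN at a=16/5 m (b=L-a=24/5):
  y_2 = -Pa²(L-x)²(3bL-(3b+a)(L-x))/(6L³EI)  [x>a] = -15·(16/5)²·(8-(16/3))²·(3·(24/5)·8-(3·(24/5)+(16/5))·(8-(16/3)))/(6·8³·20000) = -512/421875 m
Superposition: y = Σ y_i = -491/421875 m ≈ -0.001164 m

y(16/3) = -491/421875 m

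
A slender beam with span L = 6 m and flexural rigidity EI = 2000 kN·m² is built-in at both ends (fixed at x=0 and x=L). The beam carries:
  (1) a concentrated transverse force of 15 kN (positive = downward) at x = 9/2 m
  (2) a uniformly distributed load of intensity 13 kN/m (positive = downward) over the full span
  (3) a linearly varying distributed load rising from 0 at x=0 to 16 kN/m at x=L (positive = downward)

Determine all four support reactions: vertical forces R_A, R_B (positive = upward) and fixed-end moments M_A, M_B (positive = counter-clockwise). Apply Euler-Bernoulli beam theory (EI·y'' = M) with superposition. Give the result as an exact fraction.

R_A = 8919/160 kN, M_A = 9987/160 kN·m, R_B = 13641/160 kN, M_B = -12873/160 kN·m

Load 1 — point force P=15 kN at a=9/2 m (b=L-a=3/2):
  R_A = Pb²(3a+b)/L³ = 15·(3/2)²·(3·(9/2)+(3/2))/6³ = 75/32 kN
  M_A = Pab²/L² = 15·(9/2)·(3/2)²/6² = 135/32 kN·m
  R_B = Pa²(a+3b)/L³ = 15·(9/2)²·((9/2)+3·(3/2))/6³ = 405/32 kN
  M_B = -Pa²b/L² = -15·(9/2)²·(3/2)/6² = -405/32 kN·m
Load 2 — uniform load w=13 kN/m over full span:
  R_A = wL/2 = 13·6/2 = 39 kN
  M_A = wL²/12 = 13·6²/12 = 39 kN·m
  R_B = wL/2 = 13·6/2 = 39 kN
  M_B = -wL²/12 = -13·6²/12 = -39 kN·m
Load 3 — triangular load w₀=16 kN/m (0→w₀ over full span):
  R_A = 3w₀L/20 = 3·16·6/20 = 72/5 kN
  M_A = w₀L²/30 = 16·6²/30 = 96/5 kN·m
  R_B = 7w₀L/20 = 7·16·6/20 = 168/5 kN
  M_B = -w₀L²/20 = -16·6²/20 = -144/5 kN·m
Superposition: R_A = 8919/160 kN, M_A = 9987/160 kN·m, R_B = 13641/160 kN, M_B = -12873/160 kN·m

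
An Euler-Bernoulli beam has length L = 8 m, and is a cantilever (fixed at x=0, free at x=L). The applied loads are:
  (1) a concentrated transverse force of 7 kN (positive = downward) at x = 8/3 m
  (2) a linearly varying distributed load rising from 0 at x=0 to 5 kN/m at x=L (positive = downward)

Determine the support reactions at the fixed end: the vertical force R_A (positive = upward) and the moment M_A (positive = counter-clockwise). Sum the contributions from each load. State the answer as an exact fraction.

Load 1 — point force P=7 kN at a=8/3 m (b=L-a=16/3):
  R_A = P = 7 kN
  M_A = Pa = 7·(8/3) = 56/3 kN·m
Load 2 — triangular load w₀=5 kN/m (0→w₀ over full span):
  R_A = w₀L/2 = 5·8/2 = 20 kN
  M_A = w₀L²/3 = 5·8²/3 = 320/3 kN·m
Superposition: R_A = 27 kN, M_A = 376/3 kN·m

R_A = 27 kN, M_A = 376/3 kN·m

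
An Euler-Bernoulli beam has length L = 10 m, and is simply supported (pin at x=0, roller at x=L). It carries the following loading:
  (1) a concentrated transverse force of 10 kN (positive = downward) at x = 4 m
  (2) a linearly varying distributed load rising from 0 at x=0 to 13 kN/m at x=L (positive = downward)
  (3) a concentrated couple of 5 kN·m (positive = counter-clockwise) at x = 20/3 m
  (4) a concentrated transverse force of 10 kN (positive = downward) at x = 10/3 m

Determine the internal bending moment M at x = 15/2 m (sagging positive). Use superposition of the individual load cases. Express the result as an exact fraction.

M(15/2) = 8465/96 kN·m

Load 1 — point force P=10 kN at a=4 m (b=L-a=6):
  M_1 = Pa(L-x)/L  [x>a] = 10·4·(10-(15/2))/10 = 10 kN·m
Load 2 — triangular load w₀=13 kN/m (0→w₀ over full span):
  M_2 = w₀Lx/6 - w₀x³/(6L) = 13·10·(15/2)/6 - 13·(15/2)³/(6·10) = 2275/32 kN·m
Load 3 — applied couple M₀=5 kN·m at a=20/3 m (b=L-a=10/3):
  M_3 = M₀x/L - M₀  [x>a] = 5·(15/2)/10 - 5 = -5/4 kN·m
Load 4 — point force P=10 kN at a=10/3 m (b=L-a=20/3):
  M_4 = Pa(L-x)/L  [x>a] = 10·(10/3)·(10-(15/2))/10 = 25/3 kN·m
Superposition: M = Σ M_i = 8465/96 kN·m ≈ 88.177083 kN·m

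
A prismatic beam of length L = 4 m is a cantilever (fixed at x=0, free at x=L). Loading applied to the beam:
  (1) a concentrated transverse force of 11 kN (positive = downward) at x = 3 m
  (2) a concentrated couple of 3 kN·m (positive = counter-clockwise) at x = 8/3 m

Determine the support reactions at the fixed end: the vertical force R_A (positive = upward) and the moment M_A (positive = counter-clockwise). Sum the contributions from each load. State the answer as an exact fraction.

Load 1 — point force P=11 kN at a=3 m (b=L-a=1):
  R_A = P = 11 kN
  M_A = Pa = 11·3 = 33 kN·m
Load 2 — applied couple M₀=3 kN·m at a=8/3 m (b=L-a=4/3):
  R_A = 0 kN
  M_A = -M₀ = -3 kN·m
Superposition: R_A = 11 kN, M_A = 30 kN·m

R_A = 11 kN, M_A = 30 kN·m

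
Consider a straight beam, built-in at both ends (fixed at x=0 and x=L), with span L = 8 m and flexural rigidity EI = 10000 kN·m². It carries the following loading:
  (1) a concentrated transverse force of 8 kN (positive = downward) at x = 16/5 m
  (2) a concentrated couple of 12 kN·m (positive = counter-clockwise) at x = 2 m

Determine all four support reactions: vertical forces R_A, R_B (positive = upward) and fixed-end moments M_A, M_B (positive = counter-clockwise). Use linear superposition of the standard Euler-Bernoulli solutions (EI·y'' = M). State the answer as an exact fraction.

Load 1 — point force P=8 kN at a=16/5 m (b=L-a=24/5):
  R_A = Pb²(3a+b)/L³ = 8·(24/5)²·(3·(16/5)+(24/5))/8³ = 648/125 kN
  M_A = Pab²/L² = 8·(16/5)·(24/5)²/8² = 1152/125 kN·m
  R_B = Pa²(a+3b)/L³ = 8·(16/5)²·((16/5)+3·(24/5))/8³ = 352/125 kN
  M_B = -Pa²b/L² = -8·(16/5)²·(24/5)/8² = -768/125 kN·m
Load 2 — applied couple M₀=12 kN·m at a=2 m (b=L-a=6):
  R_A = 6M₀ab/L³ = 6·12·2·6/8³ = 27/16 kN
  M_A = M₀b(2a-b)/L² = 12·6·(2·2-6)/8² = -9/4 kN·m
  R_B = -6M₀ab/L³ = -6·12·2·6/8³ = -27/16 kN
  M_B = M₀a(2b-a)/L² = 12·2·(2·6-2)/8² = 15/4 kN·m
Superposition: R_A = 13743/2000 kN, M_A = 3483/500 kN·m, R_B = 2257/2000 kN, M_B = -1197/500 kN·m

R_A = 13743/2000 kN, M_A = 3483/500 kN·m, R_B = 2257/2000 kN, M_B = -1197/500 kN·m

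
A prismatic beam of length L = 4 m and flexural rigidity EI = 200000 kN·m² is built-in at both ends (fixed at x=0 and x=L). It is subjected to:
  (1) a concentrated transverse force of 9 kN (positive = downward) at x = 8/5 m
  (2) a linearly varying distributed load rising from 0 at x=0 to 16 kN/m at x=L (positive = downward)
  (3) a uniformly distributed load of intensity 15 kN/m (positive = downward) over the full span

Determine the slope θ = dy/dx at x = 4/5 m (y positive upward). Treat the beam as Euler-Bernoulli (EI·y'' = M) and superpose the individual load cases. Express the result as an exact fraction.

Load 1 — point force P=9 kN at a=8/5 m (b=L-a=12/5):
  θ_1 = -Pb²x(2aL-(3a+b)x)/(2L³EI)  [x≤a] = -9·(12/5)²·(4/5)·(2·(8/5)·4-(3·(8/5)+(12/5))·(4/5))/(2·4³·200000) = -891/78125000 rad
Load 2 — triangular load w₀=16 kN/m (0→w₀ over full span):
  θ_2 = -w₀(2x(L-x)(L-2x)(x+2L)+x²(L-x)²)/(120LEI) = -16·(2·(4/5)·(4-(4/5))·(4-2·(4/5))·((4/5)+2·4)+(4/5)²·(4-(4/5))²)/(120·4·200000) = -112/5859375 rad
Load 3 — uniform load w=15 kN/m over full span:
  θ_3 = -wx(L-x)(L-2x)/(12EI) = -15·(4/5)·(4-(4/5))·(4-2·(4/5))/(12·200000) = -3/78125 rad
Superposition: θ = Σ θ_i = -16153/234375000 rad ≈ -0.000069 rad

θ(4/5) = -16153/234375000 rad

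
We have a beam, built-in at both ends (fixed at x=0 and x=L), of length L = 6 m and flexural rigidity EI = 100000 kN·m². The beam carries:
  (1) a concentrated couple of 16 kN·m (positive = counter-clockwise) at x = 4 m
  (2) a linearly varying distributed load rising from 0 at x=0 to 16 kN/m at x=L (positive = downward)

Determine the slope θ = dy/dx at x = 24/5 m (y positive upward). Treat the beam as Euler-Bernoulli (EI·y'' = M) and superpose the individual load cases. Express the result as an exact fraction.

θ(24/5) = 338/1953125 rad

Load 1 — applied couple M₀=16 kN·m at a=4 m (b=L-a=2):
  θ_1 = (R_Ax²/2 - M_Ax - M₀(x-a))/EI  [x>a] with R_A=32/9, M_A=16/3 = ((32/9)·(24/5)²/2 - (16/3)·(24/5) - 16·((24/5)-4))/100000 = 2/78125 rad
Load 2 — triangular load w₀=16 kN/m (0→w₀ over full span):
  θ_2 = -w₀(2x(L-x)(L-2x)(x+2L)+x²(L-x)²)/(120LEI) = -16·(2·(24/5)·(6-(24/5))·(6-2·(24/5))·((24/5)+2·6)+(24/5)²·(6-(24/5))²)/(120·6·100000) = 288/1953125 rad
Superposition: θ = Σ θ_i = 338/1953125 rad ≈ 0.000173 rad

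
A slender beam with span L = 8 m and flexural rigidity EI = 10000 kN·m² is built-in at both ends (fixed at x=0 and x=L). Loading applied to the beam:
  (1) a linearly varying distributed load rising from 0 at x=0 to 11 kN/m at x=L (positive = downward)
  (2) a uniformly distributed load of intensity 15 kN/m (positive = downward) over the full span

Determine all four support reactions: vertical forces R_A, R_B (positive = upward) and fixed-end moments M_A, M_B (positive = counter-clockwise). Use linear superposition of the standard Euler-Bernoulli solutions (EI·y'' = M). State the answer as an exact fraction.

R_A = 366/5 kN, M_A = 1552/15 kN·m, R_B = 454/5 kN, M_B = -576/5 kN·m

Load 1 — triangular load w₀=11 kN/m (0→w₀ over full span):
  R_A = 3w₀L/20 = 3·11·8/20 = 66/5 kN
  M_A = w₀L²/30 = 11·8²/30 = 352/15 kN·m
  R_B = 7w₀L/20 = 7·11·8/20 = 154/5 kN
  M_B = -w₀L²/20 = -11·8²/20 = -176/5 kN·m
Load 2 — uniform load w=15 kN/m over full span:
  R_A = wL/2 = 15·8/2 = 60 kN
  M_A = wL²/12 = 15·8²/12 = 80 kN·m
  R_B = wL/2 = 15·8/2 = 60 kN
  M_B = -wL²/12 = -15·8²/12 = -80 kN·m
Superposition: R_A = 366/5 kN, M_A = 1552/15 kN·m, R_B = 454/5 kN, M_B = -576/5 kN·m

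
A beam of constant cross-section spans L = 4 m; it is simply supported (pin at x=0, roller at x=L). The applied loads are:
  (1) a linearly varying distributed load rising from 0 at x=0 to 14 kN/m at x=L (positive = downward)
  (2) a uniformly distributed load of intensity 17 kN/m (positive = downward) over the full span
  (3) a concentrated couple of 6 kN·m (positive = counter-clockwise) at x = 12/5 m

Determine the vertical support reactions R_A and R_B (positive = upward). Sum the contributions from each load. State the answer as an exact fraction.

R_A = 269/6 kN, R_B = 307/6 kN

Load 1 — triangular load w₀=14 kN/m (0→w₀ over full span):
  R_A = w₀L/6 = 14·4/6 = 28/3 kN
  R_B = w₀L/3 = 14·4/3 = 56/3 kN
Load 2 — uniform load w=17 kN/m over full span:
  R_A = wL/2 = 17·4/2 = 34 kN
  R_B = wL/2 = 17·4/2 = 34 kN
Load 3 — applied couple M₀=6 kN·m at a=12/5 m (b=L-a=8/5):
  R_A = M₀/L = 6/4 = 3/2 kN
  R_B = -M₀/L = -6/4 = -3/2 kN
Superposition: R_A = 269/6 kN, R_B = 307/6 kN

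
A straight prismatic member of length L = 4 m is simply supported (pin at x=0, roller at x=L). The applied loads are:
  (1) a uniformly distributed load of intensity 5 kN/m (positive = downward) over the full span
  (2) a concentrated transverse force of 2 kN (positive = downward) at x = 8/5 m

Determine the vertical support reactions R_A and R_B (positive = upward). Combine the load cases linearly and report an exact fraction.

R_A = 56/5 kN, R_B = 54/5 kN

Load 1 — uniform load w=5 kN/m over full span:
  R_A = wL/2 = 5·4/2 = 10 kN
  R_B = wL/2 = 5·4/2 = 10 kN
Load 2 — point force P=2 kN at a=8/5 m (b=L-a=12/5):
  R_A = Pb/L = 2·(12/5)/4 = 6/5 kN
  R_B = Pa/L = 2·(8/5)/4 = 4/5 kN
Superposition: R_A = 56/5 kN, R_B = 54/5 kN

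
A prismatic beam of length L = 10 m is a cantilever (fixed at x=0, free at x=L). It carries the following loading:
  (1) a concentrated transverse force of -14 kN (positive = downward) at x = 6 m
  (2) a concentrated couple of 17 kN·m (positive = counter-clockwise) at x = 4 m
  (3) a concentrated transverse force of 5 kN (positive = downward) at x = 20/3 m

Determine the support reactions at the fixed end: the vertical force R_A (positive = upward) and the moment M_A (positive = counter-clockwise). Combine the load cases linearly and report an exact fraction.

R_A = -9 kN, M_A = -203/3 kN·m

Load 1 — point force P=-14 kN at a=6 m (b=L-a=4):
  R_A = P = (-14) = -14 kN
  M_A = Pa = (-14)·6 = -84 kN·m
Load 2 — applied couple M₀=17 kN·m at a=4 m (b=L-a=6):
  R_A = 0 kN
  M_A = -M₀ = -17 kN·m
Load 3 — point force P=5 kN at a=20/3 m (b=L-a=10/3):
  R_A = P = 5 kN
  M_A = Pa = 5·(20/3) = 100/3 kN·m
Superposition: R_A = -9 kN, M_A = -203/3 kN·m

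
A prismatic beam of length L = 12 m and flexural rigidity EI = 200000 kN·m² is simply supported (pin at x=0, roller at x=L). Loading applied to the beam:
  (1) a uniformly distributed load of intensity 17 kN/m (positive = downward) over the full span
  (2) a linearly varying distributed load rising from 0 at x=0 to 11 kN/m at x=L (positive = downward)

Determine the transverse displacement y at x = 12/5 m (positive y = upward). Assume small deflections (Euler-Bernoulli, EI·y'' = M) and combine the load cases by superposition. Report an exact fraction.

y(12/5) = -869886/48828125 m

Load 1 — uniform load w=17 kN/m over full span:
  y_1 = -wx(L³-2Lx²+x³)/(24EI) = -17·(12/5)·(12³-2·12·(12/5)²+(12/5)³)/(24·200000) = -26622/1953125 m
Load 2 — triangular load w₀=11 kN/m (0→w₀ over full span):
  y_2 = -w₀x(7L⁴-10L²x²+3x⁴)/(360LEI) = -11·(12/5)·(7·12⁴-10·12²·(12/5)²+3·(12/5)⁴)/(360·12·200000) = -204336/48828125 m
Superposition: y = Σ y_i = -869886/48828125 m ≈ -0.017815 m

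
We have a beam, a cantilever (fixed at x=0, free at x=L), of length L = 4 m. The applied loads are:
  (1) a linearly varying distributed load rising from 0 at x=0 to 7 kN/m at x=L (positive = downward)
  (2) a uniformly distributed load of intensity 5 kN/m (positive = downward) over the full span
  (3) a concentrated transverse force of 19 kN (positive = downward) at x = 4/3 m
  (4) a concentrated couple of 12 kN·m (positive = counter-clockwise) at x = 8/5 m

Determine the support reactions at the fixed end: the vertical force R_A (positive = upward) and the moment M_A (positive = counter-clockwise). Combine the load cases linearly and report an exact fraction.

R_A = 53 kN, M_A = 272/3 kN·m

Load 1 — triangular load w₀=7 kN/m (0→w₀ over full span):
  R_A = w₀L/2 = 7·4/2 = 14 kN
  M_A = w₀L²/3 = 7·4²/3 = 112/3 kN·m
Load 2 — uniform load w=5 kN/m over full span:
  R_A = wL = 5·4 = 20 kN
  M_A = wL²/2 = 5·4²/2 = 40 kN·m
Load 3 — point force P=19 kN at a=4/3 m (b=L-a=8/3):
  R_A = P = 19 kN
  M_A = Pa = 19·(4/3) = 76/3 kN·m
Load 4 — applied couple M₀=12 kN·m at a=8/5 m (b=L-a=12/5):
  R_A = 0 kN
  M_A = -M₀ = -12 kN·m
Superposition: R_A = 53 kN, M_A = 272/3 kN·m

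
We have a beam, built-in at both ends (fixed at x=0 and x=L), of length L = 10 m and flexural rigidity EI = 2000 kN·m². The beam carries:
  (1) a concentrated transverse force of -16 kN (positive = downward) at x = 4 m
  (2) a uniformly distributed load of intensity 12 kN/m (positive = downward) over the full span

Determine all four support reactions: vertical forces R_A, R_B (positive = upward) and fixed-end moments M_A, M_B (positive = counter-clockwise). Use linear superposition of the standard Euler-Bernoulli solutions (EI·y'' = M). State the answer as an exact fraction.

R_A = 6204/125 kN, M_A = 1924/25 kN·m, R_B = 6796/125 kN, M_B = -2116/25 kN·m

Load 1 — point force P=-16 kN at a=4 m (b=L-a=6):
  R_A = Pb²(3a+b)/L³ = (-16)·6²·(3·4+6)/10³ = -1296/125 kN
  M_A = Pab²/L² = (-16)·4·6²/10² = -576/25 kN·m
  R_B = Pa²(a+3b)/L³ = (-16)·4²·(4+3·6)/10³ = -704/125 kN
  M_B = -Pa²b/L² = -(-16)·4²·6/10² = 384/25 kN·m
Load 2 — uniform load w=12 kN/m over full span:
  R_A = wL/2 = 12·10/2 = 60 kN
  M_A = wL²/12 = 12·10²/12 = 100 kN·m
  R_B = wL/2 = 12·10/2 = 60 kN
  M_B = -wL²/12 = -12·10²/12 = -100 kN·m
Superposition: R_A = 6204/125 kN, M_A = 1924/25 kN·m, R_B = 6796/125 kN, M_B = -2116/25 kN·m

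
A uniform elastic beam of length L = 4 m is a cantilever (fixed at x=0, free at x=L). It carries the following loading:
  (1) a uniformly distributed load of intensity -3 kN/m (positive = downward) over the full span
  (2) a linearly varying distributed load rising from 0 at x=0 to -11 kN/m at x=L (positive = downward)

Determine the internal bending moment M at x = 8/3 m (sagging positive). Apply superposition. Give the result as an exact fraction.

Load 1 — uniform load w=-3 kN/m over full span:
  M_1 = -w(L-x)²/2 = -(-3)·(4-(8/3))²/2 = 8/3 kN·m
Load 2 — triangular load w₀=-11 kN/m (0→w₀ over full span):
  M_2 = w₀Lx/2 - w₀L²/3 - w₀x³/(6L) = (-11)·4·(8/3)/2 - (-11)·4²/3 - (-11)·(8/3)³/(6·4) = 704/81 kN·m
Superposition: M = Σ M_i = 920/81 kN·m ≈ 11.358025 kN·m

M(8/3) = 920/81 kN·m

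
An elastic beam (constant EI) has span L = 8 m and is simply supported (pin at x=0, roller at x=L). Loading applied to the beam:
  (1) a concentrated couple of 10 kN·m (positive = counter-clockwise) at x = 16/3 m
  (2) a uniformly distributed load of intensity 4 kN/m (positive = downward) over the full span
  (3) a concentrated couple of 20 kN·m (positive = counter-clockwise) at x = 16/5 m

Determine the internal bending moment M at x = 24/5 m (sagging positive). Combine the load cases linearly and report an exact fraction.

Load 1 — applied couple M₀=10 kN·m at a=16/3 m (b=L-a=8/3):
  M_1 = M₀x/L  [x≤a] = 10·(24/5)/8 = 6 kN·m
Load 2 — uniform load w=4 kN/m over full span:
  M_2 = wx(L-x)/2 = 4·(24/5)·(8-(24/5))/2 = 768/25 kN·m
Load 3 — applied couple M₀=20 kN·m at a=16/5 m (b=L-a=24/5):
  M_3 = M₀x/L - M₀  [x>a] = 20·(24/5)/8 - 20 = -8 kN·m
Superposition: M = Σ M_i = 718/25 kN·m ≈ 28.720000 kN·m

M(24/5) = 718/25 kN·m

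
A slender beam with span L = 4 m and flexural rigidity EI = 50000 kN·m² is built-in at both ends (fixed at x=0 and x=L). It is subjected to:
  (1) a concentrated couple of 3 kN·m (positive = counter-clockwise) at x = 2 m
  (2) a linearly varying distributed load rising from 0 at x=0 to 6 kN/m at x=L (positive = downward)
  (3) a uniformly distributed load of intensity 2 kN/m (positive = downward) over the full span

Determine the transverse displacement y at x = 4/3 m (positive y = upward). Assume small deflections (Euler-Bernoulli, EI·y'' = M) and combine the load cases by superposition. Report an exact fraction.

y(4/3) = -557/10125000 m

Load 1 — applied couple M₀=3 kN·m at a=2 m (b=L-a=2):
  y_1 = (R_Ax³/6 - M_Ax²/2)/EI  [x≤a] with R_A=9/8, M_A=3/4 = ((9/8)·(4/3)³/6 - (3/4)·(4/3)²/2)/50000 = -1/225000 m
Load 2 — triangular load w₀=6 kN/m (0→w₀ over full span):
  y_2 = -w₀x²(L-x)²(x+2L)/(120LEI) = -6·(4/3)²·(4-(4/3))²·((4/3)+2·4)/(120·4·50000) = -112/3796875 m
Load 3 — uniform load w=2 kN/m over full span:
  y_3 = -wx²(L-x)²/(24EI) = -2·(4/3)²·(4-(4/3))²/(24·50000) = -16/759375 m
Superposition: y = Σ y_i = -557/10125000 m ≈ -0.000055 m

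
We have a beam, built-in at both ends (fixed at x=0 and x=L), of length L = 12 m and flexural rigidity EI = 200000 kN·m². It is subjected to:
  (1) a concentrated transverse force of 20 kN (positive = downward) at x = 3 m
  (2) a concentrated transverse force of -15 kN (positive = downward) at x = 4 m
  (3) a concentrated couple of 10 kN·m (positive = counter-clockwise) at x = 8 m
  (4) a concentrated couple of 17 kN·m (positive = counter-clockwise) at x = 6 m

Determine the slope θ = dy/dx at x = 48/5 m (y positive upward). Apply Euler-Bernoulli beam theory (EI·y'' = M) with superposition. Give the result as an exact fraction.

Load 1 — point force P=20 kN at a=3 m (b=L-a=9):
  θ_1 = Pa²(L-x)(2bL-(3b+a)(L-x))/(2L³EI)  [x>a] = 20·3²·(12-(48/5))·(2·9·12-(3·9+3)·(12-(48/5)))/(2·12³·200000) = 9/100000 rad
Load 2 — point force P=-15 kN at a=4 m (b=L-a=8):
  θ_2 = Pa²(L-x)(2bL-(3b+a)(L-x))/(2L³EI)  [x>a] = (-15)·4²·(12-(48/5))·(2·8·12-(3·8+4)·(12-(48/5)))/(2·12³·200000) = -13/125000 rad
Load 3 — applied couple M₀=10 kN·m at a=8 m (b=L-a=4):
  θ_3 = (R_Ax²/2 - M_Ax - M₀(x-a))/EI  [x>a] with R_A=10/9, M_A=10/3 = ((10/9)·(48/5)²/2 - (10/3)·(48/5) - 10·((48/5)-8))/200000 = 1/62500 rad
Load 4 — applied couple M₀=17 kN·m at a=6 m (b=L-a=6):
  θ_4 = (R_Ax²/2 - M_Ax - M₀(x-a))/EI  [x>a] with R_A=17/8, M_A=17/4 = ((17/8)·(48/5)²/2 - (17/4)·(48/5) - 17·((48/5)-6))/200000 = -51/2500000 rad
Superposition: θ = Σ θ_i = -23/1250000 rad ≈ -0.000018 rad

θ(48/5) = -23/1250000 rad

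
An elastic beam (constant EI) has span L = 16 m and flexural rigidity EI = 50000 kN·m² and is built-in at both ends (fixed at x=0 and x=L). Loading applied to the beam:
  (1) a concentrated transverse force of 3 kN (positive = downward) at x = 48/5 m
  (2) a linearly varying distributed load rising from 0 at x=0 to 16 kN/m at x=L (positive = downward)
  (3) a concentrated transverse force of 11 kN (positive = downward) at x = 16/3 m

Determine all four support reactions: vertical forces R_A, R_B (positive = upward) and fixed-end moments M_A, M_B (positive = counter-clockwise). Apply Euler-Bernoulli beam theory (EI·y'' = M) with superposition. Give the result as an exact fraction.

R_A = 160664/3375 kN, M_A = 564352/3375 kN·m, R_B = 318586/3375 kN, M_B = -758528/3375 kN·m

Load 1 — point force P=3 kN at a=48/5 m (b=L-a=32/5):
  R_A = Pb²(3a+b)/L³ = 3·(32/5)²·(3·(48/5)+(32/5))/16³ = 132/125 kN
  M_A = Pab²/L² = 3·(48/5)·(32/5)²/16² = 576/125 kN·m
  R_B = Pa²(a+3b)/L³ = 3·(48/5)²·((48/5)+3·(32/5))/16³ = 243/125 kN
  M_B = -Pa²b/L² = -3·(48/5)²·(32/5)/16² = -864/125 kN·m
Load 2 — triangular load w₀=16 kN/m (0→w₀ over full span):
  R_A = 3w₀L/20 = 3·16·16/20 = 192/5 kN
  M_A = w₀L²/30 = 16·16²/30 = 2048/15 kN·m
  R_B = 7w₀L/20 = 7·16·16/20 = 448/5 kN
  M_B = -w₀L²/20 = -16·16²/20 = -1024/5 kN·m
Load 3 — point force P=11 kN at a=16/3 m (b=L-a=32/3):
  R_A = Pb²(3a+b)/L³ = 11·(32/3)²·(3·(16/3)+(32/3))/16³ = 220/27 kN
  M_A = Pab²/L² = 11·(16/3)·(32/3)²/16² = 704/27 kN·m
  R_B = Pa²(a+3b)/L³ = 11·(16/3)²·((16/3)+3·(32/3))/16³ = 77/27 kN
  M_B = -Pa²b/L² = -11·(16/3)²·(32/3)/16² = -352/27 kN·m
Superposition: R_A = 160664/3375 kN, M_A = 564352/3375 kN·m, R_B = 318586/3375 kN, M_B = -758528/3375 kN·m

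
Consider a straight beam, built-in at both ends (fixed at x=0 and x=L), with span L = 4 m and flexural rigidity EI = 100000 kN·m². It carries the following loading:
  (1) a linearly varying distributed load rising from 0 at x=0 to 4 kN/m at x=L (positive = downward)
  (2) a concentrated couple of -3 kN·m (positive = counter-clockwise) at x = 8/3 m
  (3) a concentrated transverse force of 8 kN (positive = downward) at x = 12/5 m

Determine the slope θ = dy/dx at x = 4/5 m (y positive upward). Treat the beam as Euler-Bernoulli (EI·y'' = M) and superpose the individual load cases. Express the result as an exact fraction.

θ(4/5) = -4763/234375000 rad

Load 1 — triangular load w₀=4 kN/m (0→w₀ over full span):
  θ_1 = -w₀(2x(L-x)(L-2x)(x+2L)+x²(L-x)²)/(120LEI) = -4·(2·(4/5)·(4-(4/5))·(4-2·(4/5))·((4/5)+2·4)+(4/5)²·(4-(4/5))²)/(120·4·100000) = -56/5859375 rad
Load 2 — applied couple M₀=-3 kN·m at a=8/3 m (b=L-a=4/3):
  θ_2 = (R_Ax²/2 - M_Ax)/EI  [x≤a] with R_A=-1, M_A=-1 = ((-1)·(4/5)²/2 - (-1)·(4/5))/100000 = 3/625000 rad
Load 3 — point force P=8 kN at a=12/5 m (b=L-a=8/5):
  θ_3 = -Pb²x(2aL-(3a+b)x)/(2L³EI)  [x≤a] = -8·(8/5)²·(4/5)·(2·(12/5)·4-(3·(12/5)+(8/5))·(4/5))/(2·4³·100000) = -152/9765625 rad
Superposition: θ = Σ θ_i = -4763/234375000 rad ≈ -0.000020 rad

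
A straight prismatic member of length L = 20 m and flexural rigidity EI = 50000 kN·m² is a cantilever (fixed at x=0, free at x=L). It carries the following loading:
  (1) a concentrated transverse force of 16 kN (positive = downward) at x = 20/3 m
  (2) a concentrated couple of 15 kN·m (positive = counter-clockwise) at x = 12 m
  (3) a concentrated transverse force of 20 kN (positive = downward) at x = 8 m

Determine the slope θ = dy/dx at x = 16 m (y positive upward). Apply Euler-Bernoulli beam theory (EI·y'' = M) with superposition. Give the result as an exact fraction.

Load 1 — point force P=16 kN at a=20/3 m (b=L-a=40/3):
  θ_1 = -Pa²/(2EI)  [x>a] = -16·(20/3)²/(2·50000) = -8/1125 rad
Load 2 — applied couple M₀=15 kN·m at a=12 m (b=L-a=8):
  θ_2 = M₀a/EI  [x>a] = 15·12/50000 = 9/2500 rad
Load 3 — point force P=20 kN at a=8 m (b=L-a=12):
  θ_3 = -Pa²/(2EI)  [x>a] = -20·8²/(2·50000) = -8/625 rad
Superposition: θ = Σ θ_i = -367/22500 rad ≈ -0.016311 rad

θ(16) = -367/22500 rad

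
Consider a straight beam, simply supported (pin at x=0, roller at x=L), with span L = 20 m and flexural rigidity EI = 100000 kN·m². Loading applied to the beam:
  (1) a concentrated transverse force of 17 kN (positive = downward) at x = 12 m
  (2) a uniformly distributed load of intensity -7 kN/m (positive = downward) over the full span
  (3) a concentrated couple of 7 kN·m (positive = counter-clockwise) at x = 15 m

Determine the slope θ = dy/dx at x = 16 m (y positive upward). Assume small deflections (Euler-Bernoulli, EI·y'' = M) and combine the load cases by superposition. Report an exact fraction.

θ(16) = -177067/12000000 rad

Load 1 — point force P=17 kN at a=12 m (b=L-a=8):
  θ_1 = -Pa(2L²-6Lx+3x²+a²)/(6LEI)  [x>a] = -17·12·(2·20²-6·20·16+3·16²+12²)/(6·20·100000) = 221/62500 rad
Load 2 — uniform load w=-7 kN/m over full span:
  θ_2 = -w(L³-6Lx²+4x³)/(24EI) = -(-7)·(20³-6·20·16²+4·16³)/(24·100000) = -231/12500 rad
Load 3 — applied couple M₀=7 kN·m at a=15 m (b=L-a=5):
  θ_3 = (M₀x²/(2L)-M₀(x-a)+C₁)/EI  [x>a] with C₁=M₀(3b²-L²)/(6L)=-455/24 = (7·16²/(2·20)-7·(16-15)+(-455/24))/100000 = 2261/12000000 rad
Superposition: θ = Σ θ_i = -177067/12000000 rad ≈ -0.014756 rad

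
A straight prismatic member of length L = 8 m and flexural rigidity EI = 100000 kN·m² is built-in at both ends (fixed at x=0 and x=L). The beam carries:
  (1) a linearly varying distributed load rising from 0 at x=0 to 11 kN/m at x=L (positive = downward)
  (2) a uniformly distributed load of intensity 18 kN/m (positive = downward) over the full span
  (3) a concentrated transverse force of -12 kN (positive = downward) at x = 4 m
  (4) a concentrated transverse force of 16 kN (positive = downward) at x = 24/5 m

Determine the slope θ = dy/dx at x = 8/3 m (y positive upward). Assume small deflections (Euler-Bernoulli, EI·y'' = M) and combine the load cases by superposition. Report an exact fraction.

θ(8/3) = -73571/94921875 rad

Load 1 — triangular load w₀=11 kN/m (0→w₀ over full span):
  θ_1 = -w₀(2x(L-x)(L-2x)(x+2L)+x²(L-x)²)/(120LEI) = -11·(2·(8/3)·(8-(8/3))·(8-2·(8/3))·((8/3)+2·8)+(8/3)²·(8-(8/3))²)/(120·8·100000) = -704/3796875 rad
Load 2 — uniform load w=18 kN/m over full span:
  θ_2 = -wx(L-x)(L-2x)/(12EI) = -18·(8/3)·(8-(8/3))·(8-2·(8/3))/(12·100000) = -16/28125 rad
Load 3 — point force P=-12 kN at a=4 m (b=L-a=4):
  θ_3 = -Pb²x(2aL-(3a+b)x)/(2L³EI)  [x≤a] = -(-12)·4²·(8/3)·(2·4·8-(3·4+4)·(8/3))/(2·8³·100000) = 1/9375 rad
Load 4 — point force P=16 kN at a=24/5 m (b=L-a=16/5):
  θ_4 = -Pb²x(2aL-(3a+b)x)/(2L³EI)  [x≤a] = -16·(16/5)²·(8/3)·(2·(24/5)·8-(3·(24/5)+(16/5))·(8/3))/(2·8³·100000) = -448/3515625 rad
Superposition: θ = Σ θ_i = -73571/94921875 rad ≈ -0.000775 rad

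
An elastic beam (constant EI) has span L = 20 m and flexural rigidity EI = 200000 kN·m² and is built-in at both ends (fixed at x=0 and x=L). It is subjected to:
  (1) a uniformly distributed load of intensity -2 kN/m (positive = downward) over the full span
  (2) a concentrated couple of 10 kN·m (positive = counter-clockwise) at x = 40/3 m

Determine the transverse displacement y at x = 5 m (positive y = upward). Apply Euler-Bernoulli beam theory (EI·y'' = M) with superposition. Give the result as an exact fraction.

y(5) = 127/57600 m

Load 1 — uniform load w=-2 kN/m over full span:
  y_1 = -wx²(L-x)²/(24EI) = -(-2)·5²·(20-5)²/(24·200000) = 3/1280 m
Load 2 — applied couple M₀=10 kN·m at a=40/3 m (b=L-a=20/3):
  y_2 = (R_Ax³/6 - M_Ax²/2)/EI  [x≤a] with R_A=2/3, M_A=10/3 = ((2/3)·5³/6 - (10/3)·5²/2)/200000 = -1/7200 m
Superposition: y = Σ y_i = 127/57600 m ≈ 0.002205 m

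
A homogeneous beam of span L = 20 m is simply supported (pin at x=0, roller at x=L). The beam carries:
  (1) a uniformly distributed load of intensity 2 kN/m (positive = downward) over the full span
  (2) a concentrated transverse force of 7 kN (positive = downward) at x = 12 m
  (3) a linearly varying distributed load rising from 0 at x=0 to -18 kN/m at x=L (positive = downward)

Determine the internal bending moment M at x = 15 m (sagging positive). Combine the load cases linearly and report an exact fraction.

Load 1 — uniform load w=2 kN/m over full span:
  M_1 = wx(L-x)/2 = 2·15·(20-15)/2 = 75 kN·m
Load 2 — point force P=7 kN at a=12 m (b=L-a=8):
  M_2 = Pa(L-x)/L  [x>a] = 7·12·(20-15)/20 = 21 kN·m
Load 3 — triangular load w₀=-18 kN/m (0→w₀ over full span):
  M_3 = w₀Lx/6 - w₀x³/(6L) = (-18)·20·15/6 - (-18)·15³/(6·20) = -1575/4 kN·m
Superposition: M = Σ M_i = -1191/4 kN·m ≈ -297.750000 kN·m

M(15) = -1191/4 kN·m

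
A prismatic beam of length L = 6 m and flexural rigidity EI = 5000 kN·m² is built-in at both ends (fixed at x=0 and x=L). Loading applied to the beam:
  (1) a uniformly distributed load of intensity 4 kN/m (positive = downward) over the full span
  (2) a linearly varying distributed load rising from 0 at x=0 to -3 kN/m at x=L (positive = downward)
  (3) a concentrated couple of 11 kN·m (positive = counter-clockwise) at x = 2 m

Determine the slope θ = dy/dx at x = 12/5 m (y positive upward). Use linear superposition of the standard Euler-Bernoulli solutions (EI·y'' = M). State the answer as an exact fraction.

Load 1 — uniform load w=4 kN/m over full span:
  θ_1 = -wx(L-x)(L-2x)/(12EI) = -4·(12/5)·(6-(12/5))·(6-2·(12/5))/(12·5000) = -54/78125 rad
Load 2 — triangular load w₀=-3 kN/m (0→w₀ over full span):
  θ_2 = -w₀(2x(L-x)(L-2x)(x+2L)+x²(L-x)²)/(120LEI) = -(-3)·(2·(12/5)·(6-(12/5))·(6-2·(12/5))·((12/5)+2·6)+(12/5)²·(6-(12/5))²)/(120·6·5000) = 243/781250 rad
Load 3 — applied couple M₀=11 kN·m at a=2 m (b=L-a=4):
  θ_3 = (R_Ax²/2 - M_Ax - M₀(x-a))/EI  [x>a] with R_A=22/9, M_A=0 = ((22/9)·(12/5)²/2 - 0·(12/5) - 11·((12/5)-2))/5000 = 33/62500 rad
Superposition: θ = Σ θ_i = 231/1562500 rad ≈ 0.000148 rad

θ(12/5) = 231/1562500 rad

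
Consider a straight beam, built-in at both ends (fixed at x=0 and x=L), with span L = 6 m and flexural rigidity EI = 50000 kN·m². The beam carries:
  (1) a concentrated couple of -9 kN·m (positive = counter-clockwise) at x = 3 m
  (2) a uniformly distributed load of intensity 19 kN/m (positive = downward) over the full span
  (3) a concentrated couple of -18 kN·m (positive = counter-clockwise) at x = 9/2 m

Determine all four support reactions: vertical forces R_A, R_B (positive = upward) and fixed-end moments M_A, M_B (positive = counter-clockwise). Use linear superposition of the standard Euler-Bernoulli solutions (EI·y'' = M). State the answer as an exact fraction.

R_A = 411/8 kN, M_A = 393/8 kN·m, R_B = 501/8 kN, M_B = -447/8 kN·m

Load 1 — applied couple M₀=-9 kN·m at a=3 m (b=L-a=3):
  R_A = 6M₀ab/L³ = 6·(-9)·3·3/6³ = -9/4 kN
  M_A = M₀b(2a-b)/L² = (-9)·3·(2·3-3)/6² = -9/4 kN·m
  R_B = -6M₀ab/L³ = -6·(-9)·3·3/6³ = 9/4 kN
  M_B = M₀a(2b-a)/L² = (-9)·3·(2·3-3)/6² = -9/4 kN·m
Load 2 — uniform load w=19 kN/m over full span:
  R_A = wL/2 = 19·6/2 = 57 kN
  M_A = wL²/12 = 19·6²/12 = 57 kN·m
  R_B = wL/2 = 19·6/2 = 57 kN
  M_B = -wL²/12 = -19·6²/12 = -57 kN·m
Load 3 — applied couple M₀=-18 kN·m at a=9/2 m (b=L-a=3/2):
  R_A = 6M₀ab/L³ = 6·(-18)·(9/2)·(3/2)/6³ = -27/8 kN
  M_A = M₀b(2a-b)/L² = (-18)·(3/2)·(2·(9/2)-(3/2))/6² = -45/8 kN·m
  R_B = -6M₀ab/L³ = -6·(-18)·(9/2)·(3/2)/6³ = 27/8 kN
  M_B = M₀a(2b-a)/L² = (-18)·(9/2)·(2·(3/2)-(9/2))/6² = 27/8 kN·m
Superposition: R_A = 411/8 kN, M_A = 393/8 kN·m, R_B = 501/8 kN, M_B = -447/8 kN·m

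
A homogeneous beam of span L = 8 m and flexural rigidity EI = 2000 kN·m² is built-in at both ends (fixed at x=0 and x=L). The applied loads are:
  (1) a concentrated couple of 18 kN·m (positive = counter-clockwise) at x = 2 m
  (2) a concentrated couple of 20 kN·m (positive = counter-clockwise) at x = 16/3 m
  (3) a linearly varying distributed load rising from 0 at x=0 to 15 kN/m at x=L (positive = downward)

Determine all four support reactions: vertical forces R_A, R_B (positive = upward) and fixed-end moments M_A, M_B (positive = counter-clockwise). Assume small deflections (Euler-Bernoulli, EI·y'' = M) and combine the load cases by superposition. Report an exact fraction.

R_A = 2291/96 kN, M_A = 847/24 kN·m, R_B = 3469/96 kN, M_B = -339/8 kN·m

Load 1 — applied couple M₀=18 kN·m at a=2 m (b=L-a=6):
  R_A = 6M₀ab/L³ = 6·18·2·6/8³ = 81/32 kN
  M_A = M₀b(2a-b)/L² = 18·6·(2·2-6)/8² = -27/8 kN·m
  R_B = -6M₀ab/L³ = -6·18·2·6/8³ = -81/32 kN
  M_B = M₀a(2b-a)/L² = 18·2·(2·6-2)/8² = 45/8 kN·m
Load 2 — applied couple M₀=20 kN·m at a=16/3 m (b=L-a=8/3):
  R_A = 6M₀ab/L³ = 6·20·(16/3)·(8/3)/8³ = 10/3 kN
  M_A = M₀b(2a-b)/L² = 20·(8/3)·(2·(16/3)-(8/3))/8² = 20/3 kN·m
  R_B = -6M₀ab/L³ = -6·20·(16/3)·(8/3)/8³ = -10/3 kN
  M_B = M₀a(2b-a)/L² = 20·(16/3)·(2·(8/3)-(16/3))/8² = 0 kN·m
Load 3 — triangular load w₀=15 kN/m (0→w₀ over full span):
  R_A = 3w₀L/20 = 3·15·8/20 = 18 kN
  M_A = w₀L²/30 = 15·8²/30 = 32 kN·m
  R_B = 7w₀L/20 = 7·15·8/20 = 42 kN
  M_B = -w₀L²/20 = -15·8²/20 = -48 kN·m
Superposition: R_A = 2291/96 kN, M_A = 847/24 kN·m, R_B = 3469/96 kN, M_B = -339/8 kN·m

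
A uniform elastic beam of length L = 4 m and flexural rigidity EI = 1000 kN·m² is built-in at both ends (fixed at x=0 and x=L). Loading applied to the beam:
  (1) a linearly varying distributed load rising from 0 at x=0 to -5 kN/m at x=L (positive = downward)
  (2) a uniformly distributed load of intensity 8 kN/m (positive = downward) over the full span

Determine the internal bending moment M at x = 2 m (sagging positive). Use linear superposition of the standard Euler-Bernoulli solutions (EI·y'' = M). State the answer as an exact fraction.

M(2) = 11/3 kN·m

Load 1 — triangular load w₀=-5 kN/m (0→w₀ over full span):
  M_1 = 3w₀Lx/20 - w₀L²/30 - w₀x³/(6L) = 3·(-5)·4·2/20 - (-5)·4²/30 - (-5)·2³/(6·4) = -5/3 kN·m
Load 2 — uniform load w=8 kN/m over full span:
  M_2 = wLx/2 - wL²/12 - wx²/2 = 8·4·2/2 - 8·4²/12 - 8·2²/2 = 16/3 kN·m
Superposition: M = Σ M_i = 11/3 kN·m ≈ 3.666667 kN·m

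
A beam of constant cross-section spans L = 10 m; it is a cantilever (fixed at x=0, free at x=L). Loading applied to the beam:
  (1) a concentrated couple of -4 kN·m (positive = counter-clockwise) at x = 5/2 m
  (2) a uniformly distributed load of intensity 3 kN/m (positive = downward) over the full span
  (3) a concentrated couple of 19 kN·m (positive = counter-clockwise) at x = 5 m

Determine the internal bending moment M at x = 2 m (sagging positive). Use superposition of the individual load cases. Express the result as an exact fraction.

Load 1 — applied couple M₀=-4 kN·m at a=5/2 m (b=L-a=15/2):
  M_1 = M₀  [x≤a] = (-4) = -4 kN·m
Load 2 — uniform load w=3 kN/m over full span:
  M_2 = -w(L-x)²/2 = -3·(10-2)²/2 = -96 kN·m
Load 3 — applied couple M₀=19 kN·m at a=5 m (b=L-a=5):
  M_3 = M₀  [x≤a] = 19 = 19 kN·m
Superposition: M = Σ M_i = -81 kN·m ≈ -81.000000 kN·m

M(2) = -81 kN·m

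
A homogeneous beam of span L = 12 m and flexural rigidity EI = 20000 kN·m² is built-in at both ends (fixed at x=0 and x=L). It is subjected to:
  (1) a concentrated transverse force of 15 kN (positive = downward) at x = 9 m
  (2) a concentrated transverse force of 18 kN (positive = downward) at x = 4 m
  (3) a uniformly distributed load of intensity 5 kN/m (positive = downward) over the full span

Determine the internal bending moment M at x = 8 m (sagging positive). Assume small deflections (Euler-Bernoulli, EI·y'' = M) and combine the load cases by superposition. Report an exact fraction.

M(8) = 1583/48 kN·m

Load 1 — point force P=15 kN at a=9 m (b=L-a=3):
  M_1 = Pb²(3a+b)x/L³ - Pab²/L²  [x≤a] = 15·3²·(3·9+3)·8/12³ - 15·9·3²/12² = 165/16 kN·m
Load 2 — point force P=18 kN at a=4 m (b=L-a=8):
  M_2 = Pa²(a+3b)(L-x)/L³ - Pa²b/L²  [x>a] = 18·4²·(4+3·8)·(12-8)/12³ - 18·4²·8/12² = 8/3 kN·m
Load 3 — uniform load w=5 kN/m over full span:
  M_3 = wLx/2 - wL²/12 - wx²/2 = 5·12·8/2 - 5·12²/12 - 5·8²/2 = 20 kN·m
Superposition: M = Σ M_i = 1583/48 kN·m ≈ 32.979167 kN·m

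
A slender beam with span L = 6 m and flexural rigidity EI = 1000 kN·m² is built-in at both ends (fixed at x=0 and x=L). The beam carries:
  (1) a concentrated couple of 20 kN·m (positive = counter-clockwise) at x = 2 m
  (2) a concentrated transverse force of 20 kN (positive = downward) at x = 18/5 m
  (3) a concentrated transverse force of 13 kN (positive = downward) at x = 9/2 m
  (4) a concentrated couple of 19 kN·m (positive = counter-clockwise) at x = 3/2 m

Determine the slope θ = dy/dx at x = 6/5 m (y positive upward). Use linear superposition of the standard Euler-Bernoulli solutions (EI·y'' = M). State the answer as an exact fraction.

Load 1 — applied couple M₀=20 kN·m at a=2 m (b=L-a=4):
  θ_1 = (R_Ax²/2 - M_Ax)/EI  [x≤a] with R_A=40/9, M_A=0 = ((40/9)·(6/5)²/2 - 0·(6/5))/1000 = 2/625 rad
Load 2 — point force P=20 kN at a=18/5 m (b=L-a=12/5):
  θ_2 = -Pb²x(2aL-(3a+b)x)/(2L³EI)  [x≤a] = -20·(12/5)²·(6/5)·(2·(18/5)·6-(3·(18/5)+(12/5))·(6/5))/(2·6³·1000) = -684/78125 rad
Load 3 — point force P=13 kN at a=9/2 m (b=L-a=3/2):
  θ_3 = -Pb²x(2aL-(3a+b)x)/(2L³EI)  [x≤a] = -13·(3/2)²·(6/5)·(2·(9/2)·6-(3·(9/2)+(3/2))·(6/5))/(2·6³·1000) = -117/40000 rad
Load 4 — applied couple M₀=19 kN·m at a=3/2 m (b=L-a=9/2):
  θ_4 = (R_Ax²/2 - M_Ax)/EI  [x≤a] with R_A=57/16, M_A=-57/16 = ((57/16)·(6/5)²/2 - (-57/16)·(6/5))/1000 = 171/25000 rad
Superposition: θ = Σ θ_i = -8201/5000000 rad ≈ -0.001640 rad

θ(6/5) = -8201/5000000 rad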